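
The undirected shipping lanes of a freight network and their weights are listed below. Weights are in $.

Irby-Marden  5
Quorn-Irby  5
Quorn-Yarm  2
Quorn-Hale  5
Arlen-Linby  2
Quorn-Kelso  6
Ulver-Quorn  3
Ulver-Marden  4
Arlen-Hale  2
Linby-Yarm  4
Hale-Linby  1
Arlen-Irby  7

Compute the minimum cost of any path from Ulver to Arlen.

$10

Shortest distances from Ulver:
Ulver: 0
Quorn: 3  (via Ulver)
Marden: 4  (via Ulver)
Yarm: 5  (via Quorn)
Irby: 8  (via Quorn)
Hale: 8  (via Quorn)
Linby: 9  (via Yarm)
Kelso: 9  (via Quorn)
Arlen: 10  (via Hale)
Shortest route: Ulver–Quorn–Hale–Arlen = $10.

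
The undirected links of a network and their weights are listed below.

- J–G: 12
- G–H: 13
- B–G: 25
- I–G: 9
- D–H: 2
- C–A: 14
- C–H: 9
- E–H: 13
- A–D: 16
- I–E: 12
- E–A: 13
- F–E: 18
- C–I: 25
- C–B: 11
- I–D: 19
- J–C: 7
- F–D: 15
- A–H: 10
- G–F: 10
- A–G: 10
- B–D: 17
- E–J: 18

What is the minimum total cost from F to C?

Enumerating some paths:
F - G - J - C: 10+12+7 = 29
F - D - H - C: 15+2+9 = 26
F - G - H - C: 10+13+9 = 32
Cheapest is F - D - H - C at 26.

26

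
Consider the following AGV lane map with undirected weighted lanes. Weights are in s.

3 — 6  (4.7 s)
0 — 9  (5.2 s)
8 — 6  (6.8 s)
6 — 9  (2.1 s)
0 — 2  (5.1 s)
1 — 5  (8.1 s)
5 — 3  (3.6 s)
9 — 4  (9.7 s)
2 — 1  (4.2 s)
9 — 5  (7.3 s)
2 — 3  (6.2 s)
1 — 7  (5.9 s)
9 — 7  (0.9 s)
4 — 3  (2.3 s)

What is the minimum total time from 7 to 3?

Shortest distances from 7:
7: 0
9: 0.9  (via 7)
6: 3  (via 9)
1: 5.9  (via 7)
0: 6.1  (via 9)
3: 7.7  (via 6)
Shortest route: 7 → 9 → 6 → 3 = 7.7 s.

7.7 s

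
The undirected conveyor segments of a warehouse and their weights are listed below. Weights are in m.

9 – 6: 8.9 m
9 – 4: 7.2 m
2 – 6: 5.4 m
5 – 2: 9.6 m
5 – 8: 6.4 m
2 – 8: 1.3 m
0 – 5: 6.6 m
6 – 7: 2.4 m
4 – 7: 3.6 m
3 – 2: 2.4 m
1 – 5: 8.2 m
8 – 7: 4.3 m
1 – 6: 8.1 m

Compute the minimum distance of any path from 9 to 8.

15.1 m

Candidate routes:
9 → 4 → 7 → 8: 7.2+3.6+4.3 = 15.1
9 → 6 → 2 → 8: 8.9+5.4+1.3 = 15.6
9 → 6 → 7 → 8: 8.9+2.4+4.3 = 15.6
Cheapest is 9 → 4 → 7 → 8 at 15.1 m.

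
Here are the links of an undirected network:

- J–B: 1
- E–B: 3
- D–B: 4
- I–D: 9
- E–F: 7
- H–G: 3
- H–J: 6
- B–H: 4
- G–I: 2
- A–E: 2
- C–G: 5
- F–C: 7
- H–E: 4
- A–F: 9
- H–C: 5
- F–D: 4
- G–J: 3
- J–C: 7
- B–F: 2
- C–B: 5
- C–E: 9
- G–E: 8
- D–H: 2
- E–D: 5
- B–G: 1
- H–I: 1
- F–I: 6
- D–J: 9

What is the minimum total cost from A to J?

6

Enumerating some paths:
A - E - B - J: 2+3+1 = 6
A - E - B - G - J: 2+3+1+3 = 9
The minimum is 6 via A - E - B - J.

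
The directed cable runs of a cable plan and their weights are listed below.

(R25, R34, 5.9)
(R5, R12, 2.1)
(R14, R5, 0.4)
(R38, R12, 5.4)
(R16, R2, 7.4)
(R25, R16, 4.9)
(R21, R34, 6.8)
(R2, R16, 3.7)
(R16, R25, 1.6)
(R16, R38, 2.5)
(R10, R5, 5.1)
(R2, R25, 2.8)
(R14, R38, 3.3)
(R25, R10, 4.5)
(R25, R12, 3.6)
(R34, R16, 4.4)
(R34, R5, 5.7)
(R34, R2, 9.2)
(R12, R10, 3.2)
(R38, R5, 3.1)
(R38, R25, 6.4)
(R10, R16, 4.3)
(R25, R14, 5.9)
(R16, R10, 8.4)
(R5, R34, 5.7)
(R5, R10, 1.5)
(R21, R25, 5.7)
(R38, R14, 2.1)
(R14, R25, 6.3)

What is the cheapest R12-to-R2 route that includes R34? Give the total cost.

Shortest R12→R34: R12–R10–R5–R34 = 14
Shortest R34→R2: R34–R2 = 9.2
Total via R34: 14 + 9.2 = 23.2.

23.2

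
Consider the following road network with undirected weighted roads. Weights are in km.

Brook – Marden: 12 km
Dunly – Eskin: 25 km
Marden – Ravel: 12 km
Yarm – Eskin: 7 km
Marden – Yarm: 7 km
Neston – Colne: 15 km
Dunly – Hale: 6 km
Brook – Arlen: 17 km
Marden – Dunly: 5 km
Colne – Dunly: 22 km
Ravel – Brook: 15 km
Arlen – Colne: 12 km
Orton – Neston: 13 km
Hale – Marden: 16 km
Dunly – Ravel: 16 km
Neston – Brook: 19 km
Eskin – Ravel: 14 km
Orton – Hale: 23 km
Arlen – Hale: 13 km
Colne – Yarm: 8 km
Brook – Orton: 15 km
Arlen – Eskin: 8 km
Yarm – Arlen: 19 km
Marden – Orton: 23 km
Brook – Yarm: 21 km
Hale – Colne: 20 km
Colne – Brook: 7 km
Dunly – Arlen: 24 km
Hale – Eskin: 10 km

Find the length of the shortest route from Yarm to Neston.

Shortest distances from Yarm:
Yarm: 0
Eskin: 7  (via Yarm)
Marden: 7  (via Yarm)
Colne: 8  (via Yarm)
Dunly: 12  (via Marden)
Brook: 15  (via Colne)
Arlen: 15  (via Eskin)
Hale: 17  (via Eskin)
Ravel: 19  (via Marden)
Neston: 23  (via Colne)
Shortest route: Yarm–Colne–Neston = 23 km.

23 km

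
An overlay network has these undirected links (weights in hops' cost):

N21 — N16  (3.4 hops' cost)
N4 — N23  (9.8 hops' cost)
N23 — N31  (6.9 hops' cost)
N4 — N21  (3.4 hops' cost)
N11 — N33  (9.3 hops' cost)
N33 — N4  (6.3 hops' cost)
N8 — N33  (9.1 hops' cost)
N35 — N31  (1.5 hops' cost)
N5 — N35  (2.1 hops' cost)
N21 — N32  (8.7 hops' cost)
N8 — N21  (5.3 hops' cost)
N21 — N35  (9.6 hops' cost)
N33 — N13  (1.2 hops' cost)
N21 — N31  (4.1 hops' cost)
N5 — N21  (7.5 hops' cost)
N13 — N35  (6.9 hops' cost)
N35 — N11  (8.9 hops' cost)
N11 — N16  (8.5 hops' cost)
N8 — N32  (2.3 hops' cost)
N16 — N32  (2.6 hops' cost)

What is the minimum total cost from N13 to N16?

Enumerating some paths:
N13–N33–N8–N32–N16: 1.2+9.1+2.3+2.6 = 15.2
N13–N33–N4–N21–N16: 1.2+6.3+3.4+3.4 = 14.3
N13–N33–N8–N21–N16: 1.2+9.1+5.3+3.4 = 19
N13–N35–N31–N21–N16: 6.9+1.5+4.1+3.4 = 15.9
Cheapest is N13–N33–N4–N21–N16 at 14.3 hops' cost.

14.3 hops' cost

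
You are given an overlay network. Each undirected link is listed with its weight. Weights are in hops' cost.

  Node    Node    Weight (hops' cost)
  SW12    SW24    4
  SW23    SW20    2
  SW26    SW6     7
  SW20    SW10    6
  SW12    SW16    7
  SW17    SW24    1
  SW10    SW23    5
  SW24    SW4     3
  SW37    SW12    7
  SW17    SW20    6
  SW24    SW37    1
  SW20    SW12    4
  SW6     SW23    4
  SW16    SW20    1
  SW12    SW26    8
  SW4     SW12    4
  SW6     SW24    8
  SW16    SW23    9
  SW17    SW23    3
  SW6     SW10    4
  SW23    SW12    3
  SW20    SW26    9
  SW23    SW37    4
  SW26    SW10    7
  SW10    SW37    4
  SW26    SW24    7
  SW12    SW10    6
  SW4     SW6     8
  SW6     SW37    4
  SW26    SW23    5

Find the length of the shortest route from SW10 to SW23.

5 hops' cost

Running Dijkstra from SW10:
SW10: 0
SW37: 4  (via SW10)
SW6: 4  (via SW10)
SW24: 5  (via SW37)
SW23: 5  (via SW10)
Shortest route: SW10–SW23 = 5 hops' cost.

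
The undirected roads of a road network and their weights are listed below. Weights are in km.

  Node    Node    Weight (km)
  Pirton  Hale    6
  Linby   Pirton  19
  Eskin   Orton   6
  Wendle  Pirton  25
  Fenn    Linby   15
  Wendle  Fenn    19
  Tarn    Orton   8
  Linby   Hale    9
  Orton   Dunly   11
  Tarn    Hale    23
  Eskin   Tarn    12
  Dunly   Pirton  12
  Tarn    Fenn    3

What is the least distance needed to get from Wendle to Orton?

Settle nodes by increasing distance from Wendle:
Wendle: 0
Fenn: 19  (via Wendle)
Tarn: 22  (via Fenn)
Pirton: 25  (via Wendle)
Orton: 30  (via Tarn)
Shortest route: Wendle–Fenn–Tarn–Orton = 30 km.

30 km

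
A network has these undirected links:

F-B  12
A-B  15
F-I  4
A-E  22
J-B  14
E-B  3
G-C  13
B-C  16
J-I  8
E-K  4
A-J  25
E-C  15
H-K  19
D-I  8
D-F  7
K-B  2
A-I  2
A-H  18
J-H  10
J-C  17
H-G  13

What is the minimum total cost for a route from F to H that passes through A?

24

Best F to A: F–I–A costing 6
Best A to H: A–H costing 18
Total via A: 6 + 18 = 24.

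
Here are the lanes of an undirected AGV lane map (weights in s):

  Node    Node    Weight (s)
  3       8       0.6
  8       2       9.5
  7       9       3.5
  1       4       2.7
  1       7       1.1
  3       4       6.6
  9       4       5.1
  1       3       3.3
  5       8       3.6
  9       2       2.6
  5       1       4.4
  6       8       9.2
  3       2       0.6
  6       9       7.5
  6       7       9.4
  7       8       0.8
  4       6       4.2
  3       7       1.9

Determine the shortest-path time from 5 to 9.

7.4 s

Settle nodes by increasing distance from 5:
5: 0
8: 3.6  (via 5)
3: 4.2  (via 8)
1: 4.4  (via 5)
7: 4.4  (via 8)
2: 4.8  (via 3)
4: 7.1  (via 1)
9: 7.4  (via 2)
Shortest route: 5–8–3–2–9 = 7.4 s.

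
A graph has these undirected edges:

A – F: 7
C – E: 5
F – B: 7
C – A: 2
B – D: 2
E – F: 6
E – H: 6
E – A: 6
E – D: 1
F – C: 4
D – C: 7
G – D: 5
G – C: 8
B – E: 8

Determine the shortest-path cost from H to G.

12

Enumerating some paths:
H - E - C - G: 6+5+8 = 19
H - E - D - G: 6+1+5 = 12
H - E - D - C - G: 6+1+7+8 = 22
H - E - B - D - G: 6+8+2+5 = 21
Cheapest is H - E - D - G at 12.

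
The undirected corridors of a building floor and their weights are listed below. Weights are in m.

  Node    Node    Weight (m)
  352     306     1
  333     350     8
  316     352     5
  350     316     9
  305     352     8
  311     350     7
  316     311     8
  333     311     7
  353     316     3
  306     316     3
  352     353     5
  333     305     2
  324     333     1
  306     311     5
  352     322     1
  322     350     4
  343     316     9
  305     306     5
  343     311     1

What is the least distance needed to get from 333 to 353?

13 m

Shortest distances from 333:
333: 0
324: 1  (via 333)
305: 2  (via 333)
311: 7  (via 333)
306: 7  (via 305)
350: 8  (via 333)
352: 8  (via 306)
343: 8  (via 311)
322: 9  (via 352)
316: 10  (via 306)
353: 13  (via 352)
Shortest route: 333–305–306–352–353 = 13 m.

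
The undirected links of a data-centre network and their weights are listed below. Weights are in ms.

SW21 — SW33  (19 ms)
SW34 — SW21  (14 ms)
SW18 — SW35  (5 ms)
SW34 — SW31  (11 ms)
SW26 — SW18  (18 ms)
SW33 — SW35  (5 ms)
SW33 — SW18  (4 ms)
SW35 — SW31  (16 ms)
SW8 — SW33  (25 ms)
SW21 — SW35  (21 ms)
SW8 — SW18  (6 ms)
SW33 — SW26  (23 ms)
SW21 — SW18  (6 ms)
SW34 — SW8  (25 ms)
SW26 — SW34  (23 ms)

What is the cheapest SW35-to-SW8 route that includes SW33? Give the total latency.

15 ms

Shortest SW35→SW33: SW35 → SW33 = 5
Best SW33 to SW8: SW33 → SW18 → SW8 costing 10
Total via SW33: 5 + 10 = 15 ms.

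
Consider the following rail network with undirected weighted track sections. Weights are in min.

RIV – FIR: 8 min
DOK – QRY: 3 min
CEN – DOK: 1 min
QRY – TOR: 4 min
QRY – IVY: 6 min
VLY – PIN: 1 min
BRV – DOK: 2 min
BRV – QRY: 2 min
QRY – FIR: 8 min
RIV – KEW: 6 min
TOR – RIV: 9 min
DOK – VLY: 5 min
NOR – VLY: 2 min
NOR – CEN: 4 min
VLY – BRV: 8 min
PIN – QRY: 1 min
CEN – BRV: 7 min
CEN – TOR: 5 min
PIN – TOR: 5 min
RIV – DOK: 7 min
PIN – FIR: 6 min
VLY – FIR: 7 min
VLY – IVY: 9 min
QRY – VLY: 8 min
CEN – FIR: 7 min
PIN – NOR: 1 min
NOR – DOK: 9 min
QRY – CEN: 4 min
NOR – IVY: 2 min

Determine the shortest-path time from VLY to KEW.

Shortest distances from VLY:
VLY: 0
PIN: 1  (via VLY)
NOR: 2  (via VLY)
QRY: 2  (via PIN)
IVY: 4  (via NOR)
BRV: 4  (via QRY)
DOK: 5  (via VLY)
TOR: 6  (via PIN)
CEN: 6  (via NOR)
FIR: 7  (via VLY)
RIV: 12  (via DOK)
KEW: 18  (via RIV)
Shortest route: VLY → DOK → RIV → KEW = 18 min.

18 min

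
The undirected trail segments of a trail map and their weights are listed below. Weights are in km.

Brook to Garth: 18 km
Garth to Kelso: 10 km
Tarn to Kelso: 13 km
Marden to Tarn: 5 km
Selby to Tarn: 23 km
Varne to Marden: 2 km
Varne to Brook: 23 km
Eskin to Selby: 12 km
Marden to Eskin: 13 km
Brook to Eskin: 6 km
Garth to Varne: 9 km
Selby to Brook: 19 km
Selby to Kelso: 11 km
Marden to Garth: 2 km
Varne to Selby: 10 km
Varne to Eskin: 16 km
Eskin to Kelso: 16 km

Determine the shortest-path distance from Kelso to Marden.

12 km

Running Dijkstra from Kelso:
Kelso: 0
Garth: 10  (via Kelso)
Selby: 11  (via Kelso)
Marden: 12  (via Garth)
Shortest route: Kelso → Garth → Marden = 12 km.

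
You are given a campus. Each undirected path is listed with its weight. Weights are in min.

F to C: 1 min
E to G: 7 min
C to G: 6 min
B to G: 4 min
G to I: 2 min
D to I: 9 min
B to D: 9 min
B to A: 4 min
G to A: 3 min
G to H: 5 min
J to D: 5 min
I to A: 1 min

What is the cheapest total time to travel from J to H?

Compare a few routes:
J–D–I–A–G–H: 5+9+1+3+5 = 23
J–D–I–G–H: 5+9+2+5 = 21
J–D–B–G–H: 5+9+4+5 = 23
The minimum is 21 min via J–D–I–G–H.

21 min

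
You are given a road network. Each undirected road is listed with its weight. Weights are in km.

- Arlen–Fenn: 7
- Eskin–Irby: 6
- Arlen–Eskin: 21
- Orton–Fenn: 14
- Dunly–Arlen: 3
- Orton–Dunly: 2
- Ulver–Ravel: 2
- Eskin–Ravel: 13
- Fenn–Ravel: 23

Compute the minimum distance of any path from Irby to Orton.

32 km

Enumerating some paths:
Irby–Eskin–Arlen–Fenn–Orton: 6+21+7+14 = 48
Irby–Eskin–Arlen–Dunly–Orton: 6+21+3+2 = 32
Cheapest is Irby–Eskin–Arlen–Dunly–Orton at 32 km.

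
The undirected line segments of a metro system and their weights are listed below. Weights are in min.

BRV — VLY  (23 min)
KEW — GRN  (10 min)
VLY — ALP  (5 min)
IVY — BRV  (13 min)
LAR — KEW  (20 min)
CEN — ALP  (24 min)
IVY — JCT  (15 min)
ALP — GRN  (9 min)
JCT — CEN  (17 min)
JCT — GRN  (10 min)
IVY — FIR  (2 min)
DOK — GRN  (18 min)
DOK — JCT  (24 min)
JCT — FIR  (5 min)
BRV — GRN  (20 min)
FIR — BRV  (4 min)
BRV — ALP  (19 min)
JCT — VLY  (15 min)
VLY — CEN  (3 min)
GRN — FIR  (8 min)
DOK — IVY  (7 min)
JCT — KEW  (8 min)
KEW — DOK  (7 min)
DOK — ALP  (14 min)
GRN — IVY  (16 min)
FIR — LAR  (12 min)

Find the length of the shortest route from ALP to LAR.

Compare a few routes:
ALP - DOK - IVY - FIR - LAR: 14+7+2+12 = 35
ALP - GRN - FIR - LAR: 9+8+12 = 29
ALP - BRV - FIR - LAR: 19+4+12 = 35
Cheapest is ALP - GRN - FIR - LAR at 29 min.

29 min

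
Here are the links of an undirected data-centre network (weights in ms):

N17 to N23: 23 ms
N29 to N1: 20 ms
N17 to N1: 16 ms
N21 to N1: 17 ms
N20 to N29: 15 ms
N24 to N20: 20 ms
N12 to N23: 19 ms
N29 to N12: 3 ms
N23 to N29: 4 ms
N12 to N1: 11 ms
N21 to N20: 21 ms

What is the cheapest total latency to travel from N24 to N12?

Enumerating some paths:
N24 - N20 - N29 - N12: 20+15+3 = 38
N24 - N20 - N29 - N23 - N12: 20+15+4+19 = 58
The minimum is 38 ms via N24 - N20 - N29 - N12.

38 ms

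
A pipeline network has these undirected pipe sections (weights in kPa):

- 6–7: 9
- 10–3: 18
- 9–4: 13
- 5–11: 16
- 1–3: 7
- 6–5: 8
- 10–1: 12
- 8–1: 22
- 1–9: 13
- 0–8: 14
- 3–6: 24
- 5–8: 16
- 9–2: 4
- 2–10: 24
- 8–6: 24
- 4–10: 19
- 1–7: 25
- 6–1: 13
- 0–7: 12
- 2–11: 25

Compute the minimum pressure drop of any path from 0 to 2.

51 kPa

Compare a few routes:
0 → 8 → 5 → 6 → 1 → 9 → 2: 14+16+8+13+13+4 = 68
0 → 7 → 1 → 9 → 2: 12+25+13+4 = 54
0 → 8 → 1 → 9 → 2: 14+22+13+4 = 53
0 → 7 → 6 → 1 → 9 → 2: 12+9+13+13+4 = 51
Cheapest is 0 → 7 → 6 → 1 → 9 → 2 at 51 kPa.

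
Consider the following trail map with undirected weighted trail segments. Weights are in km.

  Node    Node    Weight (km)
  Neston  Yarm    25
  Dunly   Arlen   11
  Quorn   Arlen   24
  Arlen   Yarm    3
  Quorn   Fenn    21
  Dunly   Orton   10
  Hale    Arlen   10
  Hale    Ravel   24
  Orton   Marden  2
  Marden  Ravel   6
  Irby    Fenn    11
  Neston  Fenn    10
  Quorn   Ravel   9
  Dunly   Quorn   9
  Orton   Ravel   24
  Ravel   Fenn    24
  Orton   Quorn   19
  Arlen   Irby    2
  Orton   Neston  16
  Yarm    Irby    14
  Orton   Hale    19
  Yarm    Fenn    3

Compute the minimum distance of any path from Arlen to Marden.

Running Dijkstra from Arlen:
Arlen: 0
Irby: 2  (via Arlen)
Yarm: 3  (via Arlen)
Fenn: 6  (via Yarm)
Hale: 10  (via Arlen)
Dunly: 11  (via Arlen)
Neston: 16  (via Fenn)
Quorn: 20  (via Dunly)
Orton: 21  (via Dunly)
Marden: 23  (via Orton)
Shortest route: Arlen → Dunly → Orton → Marden = 23 km.

23 km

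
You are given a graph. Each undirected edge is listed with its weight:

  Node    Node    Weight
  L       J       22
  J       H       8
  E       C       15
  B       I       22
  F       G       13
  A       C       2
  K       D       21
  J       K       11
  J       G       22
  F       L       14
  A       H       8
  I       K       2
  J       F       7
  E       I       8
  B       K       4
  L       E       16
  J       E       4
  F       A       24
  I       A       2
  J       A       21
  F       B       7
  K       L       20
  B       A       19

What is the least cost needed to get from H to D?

33

Shortest distances from H:
H: 0
A: 8  (via H)
J: 8  (via H)
C: 10  (via A)
I: 10  (via A)
E: 12  (via J)
K: 12  (via I)
F: 15  (via J)
B: 16  (via K)
G: 28  (via F)
L: 28  (via E)
D: 33  (via K)
Shortest route: H–A–I–K–D = 33.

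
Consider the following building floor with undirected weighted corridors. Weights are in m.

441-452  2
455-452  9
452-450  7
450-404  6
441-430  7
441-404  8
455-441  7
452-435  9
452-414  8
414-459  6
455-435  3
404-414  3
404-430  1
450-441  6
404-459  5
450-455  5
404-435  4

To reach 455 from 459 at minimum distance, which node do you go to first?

404

Compare a few routes:
459 → 404 → 435 → 455: 5+4+3 = 12
459 → 404 → 450 → 455: 5+6+5 = 16
The minimum is 12 m via 459 → 404 → 435 → 455.
So from 459 the first move is to 404.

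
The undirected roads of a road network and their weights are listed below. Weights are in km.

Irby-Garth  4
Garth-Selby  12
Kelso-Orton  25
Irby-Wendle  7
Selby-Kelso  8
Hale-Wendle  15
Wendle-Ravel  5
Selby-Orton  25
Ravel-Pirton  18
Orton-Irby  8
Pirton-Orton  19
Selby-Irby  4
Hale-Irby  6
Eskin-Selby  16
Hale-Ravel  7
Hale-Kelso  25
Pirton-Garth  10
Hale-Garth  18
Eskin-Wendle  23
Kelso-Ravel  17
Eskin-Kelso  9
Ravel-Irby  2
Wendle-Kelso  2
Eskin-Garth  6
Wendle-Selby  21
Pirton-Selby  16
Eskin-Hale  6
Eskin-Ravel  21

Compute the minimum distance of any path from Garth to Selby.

8 km

Shortest distances from Garth:
Garth: 0
Irby: 4  (via Garth)
Eskin: 6  (via Garth)
Ravel: 6  (via Irby)
Selby: 8  (via Irby)
Shortest route: Garth–Irby–Selby = 8 km.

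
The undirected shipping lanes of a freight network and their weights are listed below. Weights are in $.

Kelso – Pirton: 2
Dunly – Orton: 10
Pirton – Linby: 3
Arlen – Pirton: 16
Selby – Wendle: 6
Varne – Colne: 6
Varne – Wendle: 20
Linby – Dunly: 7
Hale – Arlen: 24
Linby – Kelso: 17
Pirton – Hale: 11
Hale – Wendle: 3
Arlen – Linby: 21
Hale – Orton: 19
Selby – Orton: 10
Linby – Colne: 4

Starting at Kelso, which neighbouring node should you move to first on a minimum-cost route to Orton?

Candidate routes:
Kelso–Pirton–Hale–Orton: 2+11+19 = 32
Kelso–Pirton–Linby–Dunly–Orton: 2+3+7+10 = 22
The minimum is $22 via Kelso–Pirton–Linby–Dunly–Orton.
So from Kelso the first move is to Pirton.

Pirton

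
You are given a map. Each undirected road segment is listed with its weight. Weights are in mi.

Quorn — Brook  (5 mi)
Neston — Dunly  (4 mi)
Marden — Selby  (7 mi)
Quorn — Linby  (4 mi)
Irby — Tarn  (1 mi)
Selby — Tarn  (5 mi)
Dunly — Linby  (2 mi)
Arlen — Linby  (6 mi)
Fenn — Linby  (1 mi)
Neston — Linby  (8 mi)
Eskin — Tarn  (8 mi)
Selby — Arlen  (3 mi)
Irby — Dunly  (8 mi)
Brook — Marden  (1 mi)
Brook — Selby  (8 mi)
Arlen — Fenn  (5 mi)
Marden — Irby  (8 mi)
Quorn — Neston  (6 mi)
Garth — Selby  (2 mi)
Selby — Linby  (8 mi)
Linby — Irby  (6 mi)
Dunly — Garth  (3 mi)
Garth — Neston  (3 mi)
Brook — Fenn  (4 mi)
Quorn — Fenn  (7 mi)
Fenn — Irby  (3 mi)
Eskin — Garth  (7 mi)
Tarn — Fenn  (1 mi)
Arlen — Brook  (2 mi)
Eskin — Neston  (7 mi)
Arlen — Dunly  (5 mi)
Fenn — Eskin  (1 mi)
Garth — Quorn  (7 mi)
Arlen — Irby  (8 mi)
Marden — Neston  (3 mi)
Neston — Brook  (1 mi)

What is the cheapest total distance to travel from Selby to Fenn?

6 mi

Running Dijkstra from Selby:
Selby: 0
Garth: 2  (via Selby)
Arlen: 3  (via Selby)
Tarn: 5  (via Selby)
Neston: 5  (via Garth)
Brook: 5  (via Arlen)
Dunly: 5  (via Garth)
Marden: 6  (via Brook)
Fenn: 6  (via Tarn)
Shortest route: Selby–Tarn–Fenn = 6 mi.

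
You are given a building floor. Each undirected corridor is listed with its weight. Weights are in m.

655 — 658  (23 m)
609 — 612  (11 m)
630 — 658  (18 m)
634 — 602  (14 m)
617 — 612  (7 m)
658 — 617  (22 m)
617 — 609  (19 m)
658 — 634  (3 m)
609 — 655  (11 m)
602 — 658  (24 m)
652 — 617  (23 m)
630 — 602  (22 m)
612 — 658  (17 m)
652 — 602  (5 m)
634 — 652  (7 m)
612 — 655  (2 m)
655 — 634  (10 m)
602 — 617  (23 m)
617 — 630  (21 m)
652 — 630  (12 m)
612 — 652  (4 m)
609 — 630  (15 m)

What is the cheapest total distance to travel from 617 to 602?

Enumerating some paths:
617 → 612 → 655 → 634 → 652 → 602: 7+2+10+7+5 = 31
617 → 602: 23 = 23
617 → 612 → 652 → 602: 7+4+5 = 16
617 → 652 → 602: 23+5 = 28
The minimum is 16 m via 617 → 612 → 652 → 602.

16 m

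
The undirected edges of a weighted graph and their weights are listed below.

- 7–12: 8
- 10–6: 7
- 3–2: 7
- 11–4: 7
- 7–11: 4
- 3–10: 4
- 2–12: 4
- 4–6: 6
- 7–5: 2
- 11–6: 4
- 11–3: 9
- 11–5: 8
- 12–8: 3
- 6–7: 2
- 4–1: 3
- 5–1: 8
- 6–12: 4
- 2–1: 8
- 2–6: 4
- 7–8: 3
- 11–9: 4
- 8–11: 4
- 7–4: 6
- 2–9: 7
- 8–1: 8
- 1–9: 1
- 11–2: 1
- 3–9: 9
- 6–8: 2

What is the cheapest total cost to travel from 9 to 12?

9

Enumerating some paths:
9–11–2–12: 4+1+4 = 9
9–11–8–12: 4+4+3 = 11
9–2–12: 7+4 = 11
The minimum is 9 via 9–11–2–12.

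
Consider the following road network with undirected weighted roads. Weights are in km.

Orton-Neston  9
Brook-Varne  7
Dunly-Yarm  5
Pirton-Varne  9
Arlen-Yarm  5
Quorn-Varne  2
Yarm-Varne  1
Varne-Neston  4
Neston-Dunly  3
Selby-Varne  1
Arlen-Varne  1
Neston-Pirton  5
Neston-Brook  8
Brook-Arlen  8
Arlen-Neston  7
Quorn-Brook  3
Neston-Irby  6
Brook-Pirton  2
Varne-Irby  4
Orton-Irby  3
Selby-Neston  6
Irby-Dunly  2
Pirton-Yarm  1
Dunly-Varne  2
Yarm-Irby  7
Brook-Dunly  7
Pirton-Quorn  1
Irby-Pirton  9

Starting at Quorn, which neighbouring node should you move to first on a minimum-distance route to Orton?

Varne

Compare a few routes:
Quorn - Varne - Irby - Orton: 2+4+3 = 9
Quorn - Pirton - Yarm - Irby - Orton: 1+1+7+3 = 12
Quorn - Pirton - Yarm - Varne - Dunly - Irby - Orton: 1+1+1+2+2+3 = 10
Quorn - Pirton - Yarm - Varne - Irby - Orton: 1+1+1+4+3 = 10
Cheapest is Quorn - Varne - Irby - Orton at 9 km.
So from Quorn the first move is to Varne.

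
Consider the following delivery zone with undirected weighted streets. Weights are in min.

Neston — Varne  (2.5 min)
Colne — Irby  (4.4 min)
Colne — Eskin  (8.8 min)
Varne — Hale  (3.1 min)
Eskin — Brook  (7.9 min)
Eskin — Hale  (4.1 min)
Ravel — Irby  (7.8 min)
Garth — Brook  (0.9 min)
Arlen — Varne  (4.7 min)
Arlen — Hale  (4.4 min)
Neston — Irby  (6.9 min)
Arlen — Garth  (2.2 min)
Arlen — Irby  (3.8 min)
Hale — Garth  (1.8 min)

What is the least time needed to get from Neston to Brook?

8.3 min

Enumerating some paths:
Neston → Varne → Arlen → Garth → Brook: 2.5+4.7+2.2+0.9 = 10.3
Neston → Varne → Hale → Garth → Brook: 2.5+3.1+1.8+0.9 = 8.3
The minimum is 8.3 min via Neston → Varne → Hale → Garth → Brook.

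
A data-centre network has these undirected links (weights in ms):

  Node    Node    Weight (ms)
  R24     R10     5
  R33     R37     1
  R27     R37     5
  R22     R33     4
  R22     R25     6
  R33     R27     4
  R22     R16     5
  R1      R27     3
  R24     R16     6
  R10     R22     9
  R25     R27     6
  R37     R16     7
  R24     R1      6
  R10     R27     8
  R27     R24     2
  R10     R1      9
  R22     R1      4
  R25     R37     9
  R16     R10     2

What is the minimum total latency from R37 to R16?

7 ms

Settle nodes by increasing distance from R37:
R37: 0
R33: 1  (via R37)
R22: 5  (via R33)
R27: 5  (via R37)
R16: 7  (via R37)
Shortest route: R37–R16 = 7 ms.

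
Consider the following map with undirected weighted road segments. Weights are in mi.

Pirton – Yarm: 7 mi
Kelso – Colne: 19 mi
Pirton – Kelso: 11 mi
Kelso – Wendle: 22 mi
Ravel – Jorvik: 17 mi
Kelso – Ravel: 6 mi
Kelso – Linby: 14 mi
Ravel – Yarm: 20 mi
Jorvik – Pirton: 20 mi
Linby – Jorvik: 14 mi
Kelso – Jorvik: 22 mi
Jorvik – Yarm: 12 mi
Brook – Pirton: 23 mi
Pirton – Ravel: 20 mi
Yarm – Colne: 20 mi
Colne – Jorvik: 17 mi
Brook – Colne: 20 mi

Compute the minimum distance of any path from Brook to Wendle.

56 mi

Candidate routes:
Brook - Colne - Kelso - Wendle: 20+19+22 = 61
Brook - Pirton - Kelso - Wendle: 23+11+22 = 56
The minimum is 56 mi via Brook - Pirton - Kelso - Wendle.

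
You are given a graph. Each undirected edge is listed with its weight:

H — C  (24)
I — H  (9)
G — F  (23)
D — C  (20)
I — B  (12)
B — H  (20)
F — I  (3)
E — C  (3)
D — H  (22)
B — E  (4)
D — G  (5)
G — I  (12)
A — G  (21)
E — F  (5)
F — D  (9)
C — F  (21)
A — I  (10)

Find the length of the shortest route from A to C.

21

Settle nodes by increasing distance from A:
A: 0
I: 10  (via A)
F: 13  (via I)
E: 18  (via F)
H: 19  (via I)
C: 21  (via E)
Shortest route: A → I → F → E → C = 21.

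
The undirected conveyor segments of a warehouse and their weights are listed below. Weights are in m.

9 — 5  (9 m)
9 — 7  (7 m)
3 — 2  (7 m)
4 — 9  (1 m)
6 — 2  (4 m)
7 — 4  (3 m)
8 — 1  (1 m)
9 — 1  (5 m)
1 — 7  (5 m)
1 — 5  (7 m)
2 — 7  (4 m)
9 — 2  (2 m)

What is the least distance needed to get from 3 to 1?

14 m

Candidate routes:
3 → 2 → 7 → 1: 7+4+5 = 16
3 → 2 → 9 → 1: 7+2+5 = 14
3 → 2 → 9 → 4 → 7 → 1: 7+2+1+3+5 = 18
The minimum is 14 m via 3 → 2 → 9 → 1.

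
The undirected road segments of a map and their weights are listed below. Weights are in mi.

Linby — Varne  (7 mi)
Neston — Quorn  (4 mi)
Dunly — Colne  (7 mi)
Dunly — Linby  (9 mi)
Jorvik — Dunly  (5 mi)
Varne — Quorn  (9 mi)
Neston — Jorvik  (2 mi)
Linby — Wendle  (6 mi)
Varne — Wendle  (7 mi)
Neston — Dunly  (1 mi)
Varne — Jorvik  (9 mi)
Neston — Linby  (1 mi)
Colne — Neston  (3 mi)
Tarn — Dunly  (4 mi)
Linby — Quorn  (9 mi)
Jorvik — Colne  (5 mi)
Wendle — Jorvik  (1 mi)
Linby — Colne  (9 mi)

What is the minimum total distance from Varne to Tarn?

Shortest distances from Varne:
Varne: 0
Linby: 7  (via Varne)
Wendle: 7  (via Varne)
Jorvik: 8  (via Wendle)
Neston: 8  (via Linby)
Dunly: 9  (via Neston)
Quorn: 9  (via Varne)
Colne: 11  (via Neston)
Tarn: 13  (via Dunly)
Shortest route: Varne–Linby–Neston–Dunly–Tarn = 13 mi.

13 mi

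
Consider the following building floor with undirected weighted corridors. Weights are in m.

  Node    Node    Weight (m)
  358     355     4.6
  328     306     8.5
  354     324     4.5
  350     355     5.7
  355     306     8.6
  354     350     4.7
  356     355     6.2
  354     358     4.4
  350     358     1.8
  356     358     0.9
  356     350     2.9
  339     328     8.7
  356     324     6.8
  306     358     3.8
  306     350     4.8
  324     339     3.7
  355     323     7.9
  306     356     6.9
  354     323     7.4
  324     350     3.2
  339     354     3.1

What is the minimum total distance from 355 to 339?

12.1 m

Candidate routes:
355–350–354–339: 5.7+4.7+3.1 = 13.5
355–358–350–324–339: 4.6+1.8+3.2+3.7 = 13.3
355–358–354–339: 4.6+4.4+3.1 = 12.1
355–350–324–339: 5.7+3.2+3.7 = 12.6
Cheapest is 355–358–354–339 at 12.1 m.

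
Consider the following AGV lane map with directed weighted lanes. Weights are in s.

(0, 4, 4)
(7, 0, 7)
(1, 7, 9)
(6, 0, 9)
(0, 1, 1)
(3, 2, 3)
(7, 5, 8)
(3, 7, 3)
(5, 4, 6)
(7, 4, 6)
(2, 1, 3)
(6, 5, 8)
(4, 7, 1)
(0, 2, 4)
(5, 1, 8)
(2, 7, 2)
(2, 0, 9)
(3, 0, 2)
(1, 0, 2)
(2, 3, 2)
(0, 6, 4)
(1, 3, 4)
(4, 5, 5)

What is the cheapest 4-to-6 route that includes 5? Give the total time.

19 s

Best 4 to 5: 4 → 5 costing 5
Shortest 5→6: 5 → 1 → 0 → 6 = 14
Total via 5: 5 + 14 = 19 s.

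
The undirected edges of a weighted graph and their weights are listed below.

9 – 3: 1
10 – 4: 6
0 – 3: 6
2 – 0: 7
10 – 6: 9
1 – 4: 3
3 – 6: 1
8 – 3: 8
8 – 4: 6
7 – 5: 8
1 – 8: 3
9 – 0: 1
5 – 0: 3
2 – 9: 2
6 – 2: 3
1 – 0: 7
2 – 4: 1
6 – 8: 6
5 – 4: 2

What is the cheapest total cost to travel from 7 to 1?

Compare a few routes:
7–5–4–1: 8+2+3 = 13
7–5–0–1: 8+3+7 = 18
Cheapest is 7–5–4–1 at 13.

13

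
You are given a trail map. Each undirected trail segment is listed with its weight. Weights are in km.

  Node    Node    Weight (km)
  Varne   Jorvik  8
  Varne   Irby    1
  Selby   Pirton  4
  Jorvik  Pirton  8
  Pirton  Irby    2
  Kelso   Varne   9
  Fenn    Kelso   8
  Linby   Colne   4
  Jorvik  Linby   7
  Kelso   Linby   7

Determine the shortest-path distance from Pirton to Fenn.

20 km

Settle nodes by increasing distance from Pirton:
Pirton: 0
Irby: 2  (via Pirton)
Varne: 3  (via Irby)
Selby: 4  (via Pirton)
Jorvik: 8  (via Pirton)
Kelso: 12  (via Varne)
Linby: 15  (via Jorvik)
Colne: 19  (via Linby)
Fenn: 20  (via Kelso)
Shortest route: Pirton → Irby → Varne → Kelso → Fenn = 20 km.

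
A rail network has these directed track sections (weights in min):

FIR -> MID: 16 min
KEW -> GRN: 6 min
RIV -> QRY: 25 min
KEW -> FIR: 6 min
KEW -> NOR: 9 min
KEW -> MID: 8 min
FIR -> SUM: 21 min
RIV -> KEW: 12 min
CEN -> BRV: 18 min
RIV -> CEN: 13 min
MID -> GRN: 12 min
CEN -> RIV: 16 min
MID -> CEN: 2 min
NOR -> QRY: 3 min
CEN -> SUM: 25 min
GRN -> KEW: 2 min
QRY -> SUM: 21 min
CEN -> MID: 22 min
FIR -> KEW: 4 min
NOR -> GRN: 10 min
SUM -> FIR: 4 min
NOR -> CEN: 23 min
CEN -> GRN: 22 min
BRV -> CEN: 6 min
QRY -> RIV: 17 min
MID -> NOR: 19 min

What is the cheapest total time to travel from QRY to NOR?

Enumerating some paths:
QRY → RIV → KEW → NOR: 17+12+9 = 38
QRY → SUM → FIR → KEW → MID → NOR: 21+4+4+8+19 = 56
The minimum is 38 min via QRY → RIV → KEW → NOR.

38 min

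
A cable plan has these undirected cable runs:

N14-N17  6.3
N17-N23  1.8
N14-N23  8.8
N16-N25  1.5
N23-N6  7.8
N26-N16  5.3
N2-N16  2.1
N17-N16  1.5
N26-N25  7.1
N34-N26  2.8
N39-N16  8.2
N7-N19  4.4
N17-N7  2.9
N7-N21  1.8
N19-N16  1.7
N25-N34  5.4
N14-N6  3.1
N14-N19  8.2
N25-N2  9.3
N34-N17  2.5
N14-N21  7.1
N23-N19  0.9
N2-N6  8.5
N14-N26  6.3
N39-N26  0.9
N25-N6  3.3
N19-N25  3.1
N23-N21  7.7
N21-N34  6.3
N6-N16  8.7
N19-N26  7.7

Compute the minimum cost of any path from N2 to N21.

8.3

Enumerating some paths:
N2 - N16 - N17 - N34 - N21: 2.1+1.5+2.5+6.3 = 12.4
N2 - N16 - N19 - N23 - N17 - N7 - N21: 2.1+1.7+0.9+1.8+2.9+1.8 = 11.2
N2 - N16 - N19 - N7 - N21: 2.1+1.7+4.4+1.8 = 10
N2 - N16 - N17 - N7 - N21: 2.1+1.5+2.9+1.8 = 8.3
The minimum is 8.3 via N2 - N16 - N17 - N7 - N21.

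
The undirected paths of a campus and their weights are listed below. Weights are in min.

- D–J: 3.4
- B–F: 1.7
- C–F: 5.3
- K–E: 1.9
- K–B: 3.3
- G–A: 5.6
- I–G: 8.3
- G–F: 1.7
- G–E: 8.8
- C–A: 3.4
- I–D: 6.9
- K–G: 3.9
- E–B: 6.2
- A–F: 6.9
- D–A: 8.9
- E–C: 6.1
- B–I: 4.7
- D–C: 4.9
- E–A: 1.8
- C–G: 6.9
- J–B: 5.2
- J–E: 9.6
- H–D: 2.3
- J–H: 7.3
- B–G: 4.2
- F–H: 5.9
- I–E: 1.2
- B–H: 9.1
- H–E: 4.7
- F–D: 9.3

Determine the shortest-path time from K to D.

Shortest distances from K:
K: 0
E: 1.9  (via K)
I: 3.1  (via E)
B: 3.3  (via K)
A: 3.7  (via E)
G: 3.9  (via K)
F: 5  (via B)
H: 6.6  (via E)
C: 7.1  (via A)
J: 8.5  (via B)
D: 8.9  (via H)
Shortest route: K → E → H → D = 8.9 min.

8.9 min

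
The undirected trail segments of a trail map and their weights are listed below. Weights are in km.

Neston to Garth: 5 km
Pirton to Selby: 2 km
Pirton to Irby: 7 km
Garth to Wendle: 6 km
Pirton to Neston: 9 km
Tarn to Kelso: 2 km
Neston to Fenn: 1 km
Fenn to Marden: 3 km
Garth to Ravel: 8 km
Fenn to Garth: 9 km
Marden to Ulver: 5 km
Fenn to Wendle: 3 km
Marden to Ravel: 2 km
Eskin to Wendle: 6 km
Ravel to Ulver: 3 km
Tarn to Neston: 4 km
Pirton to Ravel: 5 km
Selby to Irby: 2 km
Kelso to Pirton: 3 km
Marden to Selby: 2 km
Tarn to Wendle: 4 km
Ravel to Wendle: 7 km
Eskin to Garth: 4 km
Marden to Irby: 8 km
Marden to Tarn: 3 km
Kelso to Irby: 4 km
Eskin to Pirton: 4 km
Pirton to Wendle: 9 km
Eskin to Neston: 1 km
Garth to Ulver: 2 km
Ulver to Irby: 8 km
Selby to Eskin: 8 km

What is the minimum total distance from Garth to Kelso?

Running Dijkstra from Garth:
Garth: 0
Ulver: 2  (via Garth)
Eskin: 4  (via Garth)
Neston: 5  (via Garth)
Ravel: 5  (via Ulver)
Fenn: 6  (via Neston)
Wendle: 6  (via Garth)
Marden: 7  (via Ulver)
Pirton: 8  (via Eskin)
Tarn: 9  (via Neston)
Selby: 9  (via Marden)
Irby: 10  (via Ulver)
Kelso: 11  (via Pirton)
Shortest route: Garth–Eskin–Pirton–Kelso = 11 km.

11 km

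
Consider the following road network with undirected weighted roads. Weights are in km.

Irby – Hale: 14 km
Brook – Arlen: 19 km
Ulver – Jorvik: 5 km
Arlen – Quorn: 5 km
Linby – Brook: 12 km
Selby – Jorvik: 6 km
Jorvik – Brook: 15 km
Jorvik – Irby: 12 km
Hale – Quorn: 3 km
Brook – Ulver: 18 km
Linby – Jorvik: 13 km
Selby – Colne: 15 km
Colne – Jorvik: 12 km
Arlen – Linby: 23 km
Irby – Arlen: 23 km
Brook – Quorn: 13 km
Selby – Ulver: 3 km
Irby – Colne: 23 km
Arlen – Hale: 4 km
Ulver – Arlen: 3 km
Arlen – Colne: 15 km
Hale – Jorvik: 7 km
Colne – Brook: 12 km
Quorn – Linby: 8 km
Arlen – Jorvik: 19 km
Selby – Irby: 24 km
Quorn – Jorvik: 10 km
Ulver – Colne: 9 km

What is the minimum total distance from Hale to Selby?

10 km

Running Dijkstra from Hale:
Hale: 0
Quorn: 3  (via Hale)
Arlen: 4  (via Hale)
Jorvik: 7  (via Hale)
Ulver: 7  (via Arlen)
Selby: 10  (via Ulver)
Shortest route: Hale–Arlen–Ulver–Selby = 10 km.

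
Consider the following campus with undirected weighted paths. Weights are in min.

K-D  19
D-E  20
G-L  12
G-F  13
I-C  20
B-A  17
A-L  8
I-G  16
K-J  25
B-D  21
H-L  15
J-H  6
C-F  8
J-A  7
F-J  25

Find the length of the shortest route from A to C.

40 min

Candidate routes:
A → L → G → F → C: 8+12+13+8 = 41
A → J → F → C: 7+25+8 = 40
Cheapest is A → J → F → C at 40 min.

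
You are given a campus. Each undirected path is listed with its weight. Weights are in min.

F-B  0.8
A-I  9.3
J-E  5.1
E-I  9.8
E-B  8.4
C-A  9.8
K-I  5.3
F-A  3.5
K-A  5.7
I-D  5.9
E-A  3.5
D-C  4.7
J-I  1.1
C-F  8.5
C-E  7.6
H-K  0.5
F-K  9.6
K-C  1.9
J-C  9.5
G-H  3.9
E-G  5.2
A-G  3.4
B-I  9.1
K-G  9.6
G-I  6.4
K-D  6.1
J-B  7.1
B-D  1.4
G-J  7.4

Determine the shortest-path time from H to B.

8 min

Shortest distances from H:
H: 0
K: 0.5  (via H)
C: 2.4  (via K)
G: 3.9  (via H)
I: 5.8  (via K)
A: 6.2  (via K)
D: 6.6  (via K)
J: 6.9  (via I)
B: 8  (via D)
Shortest route: H–K–D–B = 8 min.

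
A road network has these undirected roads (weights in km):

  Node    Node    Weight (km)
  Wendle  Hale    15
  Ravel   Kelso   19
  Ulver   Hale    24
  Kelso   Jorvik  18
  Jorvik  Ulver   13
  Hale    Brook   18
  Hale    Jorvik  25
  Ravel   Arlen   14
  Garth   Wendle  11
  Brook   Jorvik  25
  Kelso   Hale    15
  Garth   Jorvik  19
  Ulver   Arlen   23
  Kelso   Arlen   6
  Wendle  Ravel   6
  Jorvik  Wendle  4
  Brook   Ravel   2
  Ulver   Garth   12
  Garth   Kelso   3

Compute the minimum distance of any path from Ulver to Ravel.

23 km

Candidate routes:
Ulver → Garth → Kelso → Ravel: 12+3+19 = 34
Ulver → Jorvik → Wendle → Ravel: 13+4+6 = 23
Ulver → Garth → Wendle → Ravel: 12+11+6 = 29
Ulver → Garth → Kelso → Arlen → Ravel: 12+3+6+14 = 35
The minimum is 23 km via Ulver → Jorvik → Wendle → Ravel.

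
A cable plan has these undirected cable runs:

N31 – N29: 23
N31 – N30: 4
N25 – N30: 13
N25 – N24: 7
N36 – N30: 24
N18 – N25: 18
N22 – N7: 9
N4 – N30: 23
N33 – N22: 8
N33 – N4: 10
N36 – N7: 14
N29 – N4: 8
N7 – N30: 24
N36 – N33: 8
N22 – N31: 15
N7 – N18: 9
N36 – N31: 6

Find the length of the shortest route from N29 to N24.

Compare a few routes:
N29 - N4 - N33 - N36 - N31 - N30 - N25 - N24: 8+10+8+6+4+13+7 = 56
N29 - N4 - N33 - N22 - N31 - N30 - N25 - N24: 8+10+8+15+4+13+7 = 65
N29 - N31 - N30 - N25 - N24: 23+4+13+7 = 47
N29 - N4 - N30 - N25 - N24: 8+23+13+7 = 51
Cheapest is N29 - N31 - N30 - N25 - N24 at 47.

47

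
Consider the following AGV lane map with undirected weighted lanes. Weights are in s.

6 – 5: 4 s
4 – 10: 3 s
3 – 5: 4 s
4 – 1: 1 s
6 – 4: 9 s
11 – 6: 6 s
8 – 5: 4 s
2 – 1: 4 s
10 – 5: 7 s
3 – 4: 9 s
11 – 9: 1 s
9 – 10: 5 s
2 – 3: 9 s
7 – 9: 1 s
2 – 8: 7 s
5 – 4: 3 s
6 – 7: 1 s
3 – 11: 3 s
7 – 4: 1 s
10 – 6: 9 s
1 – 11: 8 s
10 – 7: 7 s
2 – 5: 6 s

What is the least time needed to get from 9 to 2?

7 s

Candidate routes:
9 → 7 → 4 → 5 → 2: 1+1+3+6 = 11
9 → 7 → 4 → 1 → 2: 1+1+1+4 = 7
The minimum is 7 s via 9 → 7 → 4 → 1 → 2.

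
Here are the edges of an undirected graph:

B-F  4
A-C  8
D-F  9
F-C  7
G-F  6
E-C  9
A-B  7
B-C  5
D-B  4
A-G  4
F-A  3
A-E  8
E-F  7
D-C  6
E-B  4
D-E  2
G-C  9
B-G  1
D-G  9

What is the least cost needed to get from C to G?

Compare a few routes:
C → G: 9 = 9
C → A → G: 8+4 = 12
C → B → G: 5+1 = 6
C → D → B → G: 6+4+1 = 11
Cheapest is C → B → G at 6.

6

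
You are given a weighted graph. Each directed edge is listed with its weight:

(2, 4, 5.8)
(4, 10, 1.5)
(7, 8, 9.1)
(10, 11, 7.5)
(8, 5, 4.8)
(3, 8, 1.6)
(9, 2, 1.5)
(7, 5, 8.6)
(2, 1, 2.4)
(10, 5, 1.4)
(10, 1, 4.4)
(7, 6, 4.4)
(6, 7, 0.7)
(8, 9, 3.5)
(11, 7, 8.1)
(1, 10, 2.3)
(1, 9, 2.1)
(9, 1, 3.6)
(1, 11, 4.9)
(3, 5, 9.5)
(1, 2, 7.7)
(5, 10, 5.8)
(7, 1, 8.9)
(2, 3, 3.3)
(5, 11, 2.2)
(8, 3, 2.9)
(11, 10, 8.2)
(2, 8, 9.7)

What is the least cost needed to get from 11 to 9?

Compare a few routes:
11 - 7 - 1 - 9: 8.1+8.9+2.1 = 19.1
11 - 10 - 1 - 2 - 3 - 8 - 9: 8.2+4.4+7.7+3.3+1.6+3.5 = 28.7
11 - 10 - 1 - 9: 8.2+4.4+2.1 = 14.7
11 - 7 - 8 - 9: 8.1+9.1+3.5 = 20.7
The minimum is 14.7 via 11 - 10 - 1 - 9.

14.7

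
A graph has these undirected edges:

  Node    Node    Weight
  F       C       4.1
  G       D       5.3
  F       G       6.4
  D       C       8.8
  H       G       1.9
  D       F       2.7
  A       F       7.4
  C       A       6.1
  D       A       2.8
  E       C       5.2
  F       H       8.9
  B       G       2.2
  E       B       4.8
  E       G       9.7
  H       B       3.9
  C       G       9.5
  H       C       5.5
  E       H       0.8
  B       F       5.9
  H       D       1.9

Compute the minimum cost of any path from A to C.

6.1

Candidate routes:
A → C: 6.1 = 6.1
A → D → F → C: 2.8+2.7+4.1 = 9.6
Cheapest is A → C at 6.1.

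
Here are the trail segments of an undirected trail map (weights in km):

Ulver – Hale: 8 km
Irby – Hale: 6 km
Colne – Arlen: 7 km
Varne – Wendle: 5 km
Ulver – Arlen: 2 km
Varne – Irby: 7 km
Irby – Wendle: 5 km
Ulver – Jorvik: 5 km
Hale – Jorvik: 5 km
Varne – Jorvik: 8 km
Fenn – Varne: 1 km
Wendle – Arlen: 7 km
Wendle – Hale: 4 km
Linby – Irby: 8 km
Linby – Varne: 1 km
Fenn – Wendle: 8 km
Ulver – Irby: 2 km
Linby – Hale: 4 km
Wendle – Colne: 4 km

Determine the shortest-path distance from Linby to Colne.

Running Dijkstra from Linby:
Linby: 0
Varne: 1  (via Linby)
Fenn: 2  (via Varne)
Hale: 4  (via Linby)
Wendle: 6  (via Varne)
Irby: 8  (via Linby)
Jorvik: 9  (via Varne)
Colne: 10  (via Wendle)
Shortest route: Linby–Varne–Wendle–Colne = 10 km.

10 km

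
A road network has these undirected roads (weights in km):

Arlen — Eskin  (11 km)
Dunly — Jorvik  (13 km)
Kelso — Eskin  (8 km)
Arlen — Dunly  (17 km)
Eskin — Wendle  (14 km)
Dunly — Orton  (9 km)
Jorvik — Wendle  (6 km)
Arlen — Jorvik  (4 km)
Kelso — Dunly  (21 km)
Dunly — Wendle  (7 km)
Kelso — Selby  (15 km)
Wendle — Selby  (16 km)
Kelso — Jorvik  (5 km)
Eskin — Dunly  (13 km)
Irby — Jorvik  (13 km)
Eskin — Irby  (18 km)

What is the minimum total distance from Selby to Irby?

33 km

Running Dijkstra from Selby:
Selby: 0
Kelso: 15  (via Selby)
Wendle: 16  (via Selby)
Jorvik: 20  (via Kelso)
Dunly: 23  (via Wendle)
Eskin: 23  (via Kelso)
Arlen: 24  (via Jorvik)
Orton: 32  (via Dunly)
Irby: 33  (via Jorvik)
Shortest route: Selby → Kelso → Jorvik → Irby = 33 km.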